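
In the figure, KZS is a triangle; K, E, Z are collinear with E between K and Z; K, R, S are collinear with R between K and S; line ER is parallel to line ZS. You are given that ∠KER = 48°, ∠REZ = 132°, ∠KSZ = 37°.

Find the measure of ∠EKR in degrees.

∠EKR = 95°

1. ∠KZS = 48°  [ER∥ZS, corresponding at E]
2. ∠SKZ = 95°  [△KZS]
3. ∠EKR = 95°  [E on KZ, R on KS]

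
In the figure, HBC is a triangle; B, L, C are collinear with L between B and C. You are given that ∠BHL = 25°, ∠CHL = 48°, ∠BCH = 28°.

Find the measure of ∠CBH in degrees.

1. ∠HCL = 28°  [L on ray CB]
2. ∠CLH = 104°  [△HLC]
3. ∠BLH = 76°  [linear pair at L on BC]
4. ∠HBL = 79°  [△HBL]
5. ∠CBH = 79°  [L on ray BC]

∠CBH = 79°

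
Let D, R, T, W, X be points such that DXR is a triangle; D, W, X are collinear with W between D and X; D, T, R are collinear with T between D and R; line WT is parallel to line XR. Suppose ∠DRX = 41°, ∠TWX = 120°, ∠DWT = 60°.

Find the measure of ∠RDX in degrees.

∠RDX = 79°

1. ∠DTW = 41°  [WT∥XR, corresponding at T]
2. ∠TDW = 79°  [△DWT]
3. ∠RDX = 79°  [W on DX, T on DR]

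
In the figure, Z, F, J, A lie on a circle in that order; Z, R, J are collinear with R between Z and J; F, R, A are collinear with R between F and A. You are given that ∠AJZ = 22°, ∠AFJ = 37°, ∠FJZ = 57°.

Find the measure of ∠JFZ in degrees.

∠JFZ = 59°

1. ∠AZJ = 37°  [same arc JA]
2. ∠JAZ = 121°  [△ZJA]
3. ∠JFZ = 59°  [cyclic ZFJA, opposite ∠F+∠A]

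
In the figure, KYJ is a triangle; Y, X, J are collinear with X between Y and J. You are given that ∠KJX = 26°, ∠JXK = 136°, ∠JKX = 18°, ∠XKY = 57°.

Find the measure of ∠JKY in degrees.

∠JKY = 75°

1. ∠KJY = 26°  [X on ray JY]
2. ∠KXY = 44°  [linear pair at X on YJ]
3. ∠KYX = 79°  [△KYX]
4. ∠JYK = 79°  [X on ray YJ]
5. ∠JKY = 75°  [△KYJ]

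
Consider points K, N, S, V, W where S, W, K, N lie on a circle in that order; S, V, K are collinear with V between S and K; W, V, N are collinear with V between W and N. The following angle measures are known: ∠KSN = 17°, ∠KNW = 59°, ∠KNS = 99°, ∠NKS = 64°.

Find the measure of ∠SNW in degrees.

1. ∠KWN = 17°  [same arc KN]
2. ∠NKW = 104°  [△WKN]
3. ∠NWS = 64°  [same arc SN]
4. ∠NSW = 76°  [cyclic SWKN, opposite ∠S+∠K]
5. ∠SNW = 40°  [△SWN]

∠SNW = 40°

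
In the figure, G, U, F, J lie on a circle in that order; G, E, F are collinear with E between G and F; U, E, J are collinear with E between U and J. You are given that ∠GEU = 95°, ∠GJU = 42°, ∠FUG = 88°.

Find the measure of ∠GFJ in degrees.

1. ∠FEJ = 95°  [vertical angles at E]
2. ∠GFU = 42°  [same arc GU]
3. ∠FGU = 50°  [△GUF]
4. ∠FJU = 50°  [same arc UF]
5. ∠GFJ = 35°  [△FEJ]

∠GFJ = 35°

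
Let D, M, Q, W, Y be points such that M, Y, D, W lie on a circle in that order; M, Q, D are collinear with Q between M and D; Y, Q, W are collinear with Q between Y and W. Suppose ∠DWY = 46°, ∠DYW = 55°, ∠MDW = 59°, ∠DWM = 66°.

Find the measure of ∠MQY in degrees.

1. ∠DMY = 46°  [same arc YD]
2. ∠MYW = 59°  [same arc MW]
3. ∠MQY = 75°  [△MQY]

∠MQY = 75°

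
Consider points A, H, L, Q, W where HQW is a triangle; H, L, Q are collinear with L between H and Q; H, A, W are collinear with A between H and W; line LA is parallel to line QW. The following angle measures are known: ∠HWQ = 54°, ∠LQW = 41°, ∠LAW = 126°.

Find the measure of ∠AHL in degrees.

1. ∠HQW = 41°  [L on ray QH]
2. ∠QHW = 85°  [△HQW]
3. ∠AHL = 85°  [L on HQ, A on HW]

∠AHL = 85°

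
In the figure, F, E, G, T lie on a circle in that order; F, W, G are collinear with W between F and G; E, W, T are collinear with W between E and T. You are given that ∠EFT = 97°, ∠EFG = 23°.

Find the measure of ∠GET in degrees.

∠GET = 74°

1. ∠EGT = 83°  [cyclic FEGT, opposite ∠F+∠G]
2. ∠ETG = 23°  [same arc EG]
3. ∠GET = 74°  [△EGT]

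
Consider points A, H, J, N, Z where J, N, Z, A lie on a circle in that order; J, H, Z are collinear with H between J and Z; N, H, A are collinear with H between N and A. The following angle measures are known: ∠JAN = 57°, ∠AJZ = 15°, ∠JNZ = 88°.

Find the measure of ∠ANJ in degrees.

1. ∠JAZ = 92°  [cyclic JNZA, opposite ∠N+∠A]
2. ∠AZJ = 73°  [△JZA]
3. ∠ANJ = 73°  [same arc JA]

∠ANJ = 73°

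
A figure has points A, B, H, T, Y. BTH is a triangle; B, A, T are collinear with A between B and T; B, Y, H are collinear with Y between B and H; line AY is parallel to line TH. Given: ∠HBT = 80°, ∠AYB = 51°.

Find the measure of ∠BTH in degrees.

1. ∠ABY = 80°  [A on BT, Y on BH]
2. ∠BAY = 49°  [△BAY]
3. ∠BTH = 49°  [AY∥TH, corresponding at A]

∠BTH = 49°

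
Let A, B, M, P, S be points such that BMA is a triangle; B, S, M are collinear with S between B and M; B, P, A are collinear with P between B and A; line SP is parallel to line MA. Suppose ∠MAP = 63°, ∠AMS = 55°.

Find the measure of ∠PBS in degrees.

∠PBS = 62°

1. ∠BAM = 63°  [P on ray AB]
2. ∠AMB = 55°  [S on ray MB]
3. ∠ABM = 62°  [△BMA]
4. ∠PBS = 62°  [S on BM, P on BA]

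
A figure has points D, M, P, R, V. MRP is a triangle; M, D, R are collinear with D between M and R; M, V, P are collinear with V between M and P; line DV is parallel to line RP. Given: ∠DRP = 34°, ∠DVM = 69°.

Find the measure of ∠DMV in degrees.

∠DMV = 77°

1. ∠MRP = 34°  [D on ray RM]
2. ∠MPR = 69°  [DV∥RP, corresponding at V]
3. ∠PMR = 77°  [△MRP]
4. ∠DMV = 77°  [D on MR, V on MP]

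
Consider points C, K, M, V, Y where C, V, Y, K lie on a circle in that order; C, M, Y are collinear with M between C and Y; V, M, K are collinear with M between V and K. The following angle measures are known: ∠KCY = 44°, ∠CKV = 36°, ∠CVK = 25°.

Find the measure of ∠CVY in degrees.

1. ∠CYK = 25°  [same arc CK]
2. ∠CKY = 111°  [△CYK]
3. ∠CVY = 69°  [cyclic CVYK, opposite ∠V+∠K]

∠CVY = 69°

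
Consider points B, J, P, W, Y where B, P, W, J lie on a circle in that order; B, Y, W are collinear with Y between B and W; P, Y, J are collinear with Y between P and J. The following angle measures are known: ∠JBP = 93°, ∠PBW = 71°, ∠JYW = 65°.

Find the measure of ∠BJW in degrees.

∠BJW = 114°

1. ∠JWP = 87°  [cyclic BPWJ, opposite ∠B+∠W]
2. ∠PJW = 71°  [same arc PW]
3. ∠BWJ = 44°  [△WYJ]
4. ∠JPW = 22°  [△PWJ]
5. ∠JBW = 22°  [same arc WJ]
6. ∠BJW = 114°  [△BWJ]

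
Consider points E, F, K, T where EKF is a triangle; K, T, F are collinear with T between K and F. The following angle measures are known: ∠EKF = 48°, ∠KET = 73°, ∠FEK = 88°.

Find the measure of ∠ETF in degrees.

1. ∠EKT = 48°  [T on ray KF]
2. ∠ETK = 59°  [△EKT]
3. ∠ETF = 121°  [linear pair at T on KF]

∠ETF = 121°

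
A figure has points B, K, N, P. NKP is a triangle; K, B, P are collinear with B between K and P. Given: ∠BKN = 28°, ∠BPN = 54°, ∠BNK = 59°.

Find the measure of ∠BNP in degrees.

∠BNP = 39°

1. ∠KBN = 93°  [△NKB]
2. ∠NBP = 87°  [linear pair at B on KP]
3. ∠BNP = 39°  [△NBP]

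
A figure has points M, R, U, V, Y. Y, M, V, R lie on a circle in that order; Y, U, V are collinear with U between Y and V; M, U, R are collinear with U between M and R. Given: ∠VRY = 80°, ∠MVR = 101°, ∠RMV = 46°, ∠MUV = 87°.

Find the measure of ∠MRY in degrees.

1. ∠RYV = 46°  [same arc VR]
2. ∠RUY = 87°  [vertical angles at U]
3. ∠MRY = 47°  [△YUR]

∠MRY = 47°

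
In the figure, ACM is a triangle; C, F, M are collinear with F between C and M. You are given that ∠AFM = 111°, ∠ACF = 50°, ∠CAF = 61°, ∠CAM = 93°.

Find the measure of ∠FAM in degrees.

∠FAM = 32°

1. ∠ACM = 50°  [F on ray CM]
2. ∠AMC = 37°  [△ACM]
3. ∠AMF = 37°  [F on ray MC]
4. ∠FAM = 32°  [△AFM]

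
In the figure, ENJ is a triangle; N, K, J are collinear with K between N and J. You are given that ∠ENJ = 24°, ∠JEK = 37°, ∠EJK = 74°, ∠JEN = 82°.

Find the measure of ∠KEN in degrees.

∠KEN = 45°

1. ∠ENK = 24°  [K on ray NJ]
2. ∠EKJ = 69°  [△EKJ]
3. ∠EKN = 111°  [linear pair at K on NJ]
4. ∠KEN = 45°  [△ENK]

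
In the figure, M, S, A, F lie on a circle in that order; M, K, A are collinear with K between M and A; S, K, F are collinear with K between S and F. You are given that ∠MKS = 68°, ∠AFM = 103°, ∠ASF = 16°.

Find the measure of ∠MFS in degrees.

∠MFS = 52°

1. ∠AKF = 68°  [vertical angles at K]
2. ∠AMF = 16°  [same arc AF]
3. ∠FKM = 112°  [linear pair at K on MA]
4. ∠MFS = 52°  [△MKF]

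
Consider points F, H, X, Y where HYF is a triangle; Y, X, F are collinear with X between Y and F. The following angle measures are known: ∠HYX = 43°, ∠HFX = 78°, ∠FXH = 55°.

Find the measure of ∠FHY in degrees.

1. ∠FYH = 43°  [X on ray YF]
2. ∠HFY = 78°  [X on ray FY]
3. ∠FHY = 59°  [△HYF]

∠FHY = 59°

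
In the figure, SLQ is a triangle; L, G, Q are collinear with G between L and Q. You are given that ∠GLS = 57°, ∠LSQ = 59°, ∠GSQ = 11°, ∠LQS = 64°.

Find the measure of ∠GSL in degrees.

1. ∠GQS = 64°  [G on ray QL]
2. ∠QGS = 105°  [△SGQ]
3. ∠LGS = 75°  [linear pair at G on LQ]
4. ∠GSL = 48°  [△SLG]

∠GSL = 48°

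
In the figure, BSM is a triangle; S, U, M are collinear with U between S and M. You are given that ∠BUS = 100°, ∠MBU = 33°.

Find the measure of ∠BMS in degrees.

1. ∠BUM = 80°  [linear pair at U on SM]
2. ∠BMU = 67°  [△BUM]
3. ∠BMS = 67°  [U on ray MS]

∠BMS = 67°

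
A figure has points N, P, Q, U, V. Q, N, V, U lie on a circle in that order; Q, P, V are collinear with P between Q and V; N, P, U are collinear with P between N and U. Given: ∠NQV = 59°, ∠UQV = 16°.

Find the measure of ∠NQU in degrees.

1. ∠NUV = 59°  [same arc NV]
2. ∠UNV = 16°  [same arc VU]
3. ∠NVU = 105°  [△NVU]
4. ∠NQU = 75°  [cyclic QNVU, opposite ∠Q+∠V]

∠NQU = 75°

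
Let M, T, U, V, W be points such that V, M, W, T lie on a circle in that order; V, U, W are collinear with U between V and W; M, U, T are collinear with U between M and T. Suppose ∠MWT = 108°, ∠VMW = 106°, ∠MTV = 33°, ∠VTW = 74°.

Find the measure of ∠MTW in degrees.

∠MTW = 41°

1. ∠MWV = 33°  [same arc VM]
2. ∠MVW = 41°  [△VMW]
3. ∠MTW = 41°  [same arc MW]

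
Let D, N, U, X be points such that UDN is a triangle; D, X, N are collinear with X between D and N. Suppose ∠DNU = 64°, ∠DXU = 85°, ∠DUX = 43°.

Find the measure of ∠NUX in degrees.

1. ∠UNX = 64°  [X on ray ND]
2. ∠NXU = 95°  [linear pair at X on DN]
3. ∠NUX = 21°  [△UXN]

∠NUX = 21°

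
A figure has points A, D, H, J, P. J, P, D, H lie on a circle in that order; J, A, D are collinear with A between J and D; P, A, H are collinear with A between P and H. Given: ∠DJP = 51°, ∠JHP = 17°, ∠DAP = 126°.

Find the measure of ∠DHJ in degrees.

1. ∠JDP = 17°  [same arc JP]
2. ∠DPJ = 112°  [△JPD]
3. ∠DHJ = 68°  [cyclic JPDH, opposite ∠P+∠H]

∠DHJ = 68°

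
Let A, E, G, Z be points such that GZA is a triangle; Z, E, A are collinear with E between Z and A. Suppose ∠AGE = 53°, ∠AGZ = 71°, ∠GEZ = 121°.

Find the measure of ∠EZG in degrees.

1. ∠AEG = 59°  [linear pair at E on ZA]
2. ∠EAG = 68°  [△GEA]
3. ∠GAZ = 68°  [E on ray AZ]
4. ∠AZG = 41°  [△GZA]
5. ∠EZG = 41°  [E on ray ZA]

∠EZG = 41°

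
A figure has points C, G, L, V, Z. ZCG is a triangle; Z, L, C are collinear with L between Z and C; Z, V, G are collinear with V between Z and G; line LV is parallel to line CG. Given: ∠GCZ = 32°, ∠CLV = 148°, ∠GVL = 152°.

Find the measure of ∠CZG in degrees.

∠CZG = 120°

1. ∠VLZ = 32°  [LV∥CG, corresponding at L]
2. ∠LVZ = 28°  [linear pair at V on ZG]
3. ∠LZV = 120°  [△ZLV]
4. ∠CZG = 120°  [L on ZC, V on ZG]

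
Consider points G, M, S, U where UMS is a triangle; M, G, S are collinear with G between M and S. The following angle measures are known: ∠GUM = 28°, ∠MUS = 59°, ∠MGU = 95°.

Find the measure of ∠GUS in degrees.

1. ∠GMU = 57°  [△UMG]
2. ∠SGU = 85°  [linear pair at G on MS]
3. ∠SMU = 57°  [G on ray MS]
4. ∠MSU = 64°  [△UMS]
5. ∠GSU = 64°  [G on ray SM]
6. ∠GUS = 31°  [△UGS]

∠GUS = 31°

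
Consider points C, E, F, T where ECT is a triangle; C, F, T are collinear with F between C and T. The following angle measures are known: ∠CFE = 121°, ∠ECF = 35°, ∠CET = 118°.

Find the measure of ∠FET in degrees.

∠FET = 94°

1. ∠EFT = 59°  [linear pair at F on CT]
2. ∠ECT = 35°  [F on ray CT]
3. ∠CTE = 27°  [△ECT]
4. ∠ETF = 27°  [F on ray TC]
5. ∠FET = 94°  [△EFT]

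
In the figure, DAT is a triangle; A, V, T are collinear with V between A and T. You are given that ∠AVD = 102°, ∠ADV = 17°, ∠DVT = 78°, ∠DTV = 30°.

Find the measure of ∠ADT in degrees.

1. ∠DAV = 61°  [△DAV]
2. ∠ATD = 30°  [V on ray TA]
3. ∠DAT = 61°  [V on ray AT]
4. ∠ADT = 89°  [△DAT]

∠ADT = 89°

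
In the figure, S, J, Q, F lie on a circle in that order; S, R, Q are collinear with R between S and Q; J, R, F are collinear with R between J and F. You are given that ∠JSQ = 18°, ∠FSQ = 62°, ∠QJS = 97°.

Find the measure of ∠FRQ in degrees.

∠FRQ = 127°

1. ∠JFQ = 18°  [same arc JQ]
2. ∠QFS = 83°  [cyclic SJQF, opposite ∠J+∠F]
3. ∠FQS = 35°  [△SQF]
4. ∠FRQ = 127°  [△QRF]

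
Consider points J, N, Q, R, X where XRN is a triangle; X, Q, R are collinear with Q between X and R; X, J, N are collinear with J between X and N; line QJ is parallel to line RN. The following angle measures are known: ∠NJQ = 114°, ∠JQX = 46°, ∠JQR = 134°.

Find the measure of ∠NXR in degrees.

1. ∠QJX = 66°  [linear pair at J on XN]
2. ∠JXQ = 68°  [△XQJ]
3. ∠NXR = 68°  [Q on XR, J on XN]

∠NXR = 68°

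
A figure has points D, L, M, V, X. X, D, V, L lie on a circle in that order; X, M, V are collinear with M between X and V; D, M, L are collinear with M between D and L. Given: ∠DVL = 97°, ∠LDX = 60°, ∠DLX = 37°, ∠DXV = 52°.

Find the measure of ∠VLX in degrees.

1. ∠DVX = 37°  [same arc XD]
2. ∠VDX = 91°  [△XDV]
3. ∠VLX = 89°  [cyclic XDVL, opposite ∠D+∠L]

∠VLX = 89°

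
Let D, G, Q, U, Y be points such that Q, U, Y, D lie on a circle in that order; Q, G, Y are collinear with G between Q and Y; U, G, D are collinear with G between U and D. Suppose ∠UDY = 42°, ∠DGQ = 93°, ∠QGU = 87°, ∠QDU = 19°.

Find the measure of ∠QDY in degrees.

∠QDY = 61°

1. ∠DGY = 87°  [linear pair at G on QY]
2. ∠DQY = 68°  [△QGD]
3. ∠DYQ = 51°  [△YGD]
4. ∠QDY = 61°  [△QYD]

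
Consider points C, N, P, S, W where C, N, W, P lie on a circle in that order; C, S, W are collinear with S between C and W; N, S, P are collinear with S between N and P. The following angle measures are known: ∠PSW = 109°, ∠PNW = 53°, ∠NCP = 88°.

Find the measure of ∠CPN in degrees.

∠CPN = 56°

1. ∠CSP = 71°  [linear pair at S on CW]
2. ∠PCW = 53°  [same arc WP]
3. ∠CPN = 56°  [△CSP]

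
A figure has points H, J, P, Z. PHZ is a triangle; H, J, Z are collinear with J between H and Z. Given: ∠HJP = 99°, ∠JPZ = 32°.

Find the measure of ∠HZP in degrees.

1. ∠PJZ = 81°  [linear pair at J on HZ]
2. ∠JZP = 67°  [△PJZ]
3. ∠HZP = 67°  [J on ray ZH]

∠HZP = 67°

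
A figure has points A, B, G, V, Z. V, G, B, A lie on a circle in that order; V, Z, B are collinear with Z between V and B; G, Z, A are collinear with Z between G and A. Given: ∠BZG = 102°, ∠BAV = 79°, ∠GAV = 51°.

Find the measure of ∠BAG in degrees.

1. ∠AZV = 102°  [vertical angles at Z]
2. ∠AVB = 27°  [△VZA]
3. ∠AZB = 78°  [linear pair at Z on VB]
4. ∠ABV = 74°  [△VBA]
5. ∠BAG = 28°  [△BZA]

∠BAG = 28°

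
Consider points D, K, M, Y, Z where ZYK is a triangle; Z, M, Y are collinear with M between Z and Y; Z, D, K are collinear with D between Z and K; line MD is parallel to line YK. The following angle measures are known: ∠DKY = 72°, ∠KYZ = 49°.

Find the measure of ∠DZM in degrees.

∠DZM = 59°

1. ∠YKZ = 72°  [D on ray KZ]
2. ∠KZY = 59°  [△ZYK]
3. ∠DZM = 59°  [M on ZY, D on ZK]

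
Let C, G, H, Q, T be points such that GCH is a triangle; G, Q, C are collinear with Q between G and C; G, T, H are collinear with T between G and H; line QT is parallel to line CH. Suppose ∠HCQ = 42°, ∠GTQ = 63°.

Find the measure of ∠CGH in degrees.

1. ∠GCH = 42°  [Q on ray CG]
2. ∠CHG = 63°  [QT∥CH, corresponding at T]
3. ∠CGH = 75°  [△GCH]

∠CGH = 75°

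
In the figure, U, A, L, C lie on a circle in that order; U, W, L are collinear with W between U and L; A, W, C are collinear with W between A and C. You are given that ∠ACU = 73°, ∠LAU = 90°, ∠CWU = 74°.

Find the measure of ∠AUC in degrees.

∠AUC = 50°

1. ∠ALU = 73°  [same arc UA]
2. ∠AUL = 17°  [△UAL]
3. ∠AWL = 74°  [vertical angles at W]
4. ∠CAL = 33°  [△AWL]
5. ∠ACL = 17°  [same arc AL]
6. ∠ALC = 130°  [△ALC]
7. ∠AUC = 50°  [cyclic UALC, opposite ∠U+∠L]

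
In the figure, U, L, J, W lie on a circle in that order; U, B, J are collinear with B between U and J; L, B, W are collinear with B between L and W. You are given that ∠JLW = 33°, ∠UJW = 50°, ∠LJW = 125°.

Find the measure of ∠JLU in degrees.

∠JLU = 83°

1. ∠JUW = 33°  [same arc JW]
2. ∠JWU = 97°  [△UJW]
3. ∠JLU = 83°  [cyclic ULJW, opposite ∠L+∠W]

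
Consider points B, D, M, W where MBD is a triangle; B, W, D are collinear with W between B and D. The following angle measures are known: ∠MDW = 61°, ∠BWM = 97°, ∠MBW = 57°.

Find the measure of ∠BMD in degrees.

∠BMD = 62°

1. ∠BDM = 61°  [W on ray DB]
2. ∠DBM = 57°  [W on ray BD]
3. ∠BMD = 62°  [△MBD]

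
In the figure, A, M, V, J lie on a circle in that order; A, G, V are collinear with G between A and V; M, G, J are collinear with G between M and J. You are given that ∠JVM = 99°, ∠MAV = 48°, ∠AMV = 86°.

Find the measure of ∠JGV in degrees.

∠JGV = 79°

1. ∠MJV = 48°  [same arc MV]
2. ∠AVM = 46°  [△AMV]
3. ∠JMV = 33°  [△MVJ]
4. ∠AJM = 46°  [same arc AM]
5. ∠JAV = 33°  [same arc VJ]
6. ∠AGJ = 101°  [△AGJ]
7. ∠JGV = 79°  [linear pair at G on AV]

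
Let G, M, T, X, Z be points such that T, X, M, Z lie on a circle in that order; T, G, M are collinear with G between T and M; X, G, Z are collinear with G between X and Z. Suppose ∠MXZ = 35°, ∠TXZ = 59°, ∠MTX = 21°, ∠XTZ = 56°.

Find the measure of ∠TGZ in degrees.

1. ∠MTZ = 35°  [same arc MZ]
2. ∠TZX = 65°  [△TXZ]
3. ∠TGZ = 80°  [△TGZ]

∠TGZ = 80°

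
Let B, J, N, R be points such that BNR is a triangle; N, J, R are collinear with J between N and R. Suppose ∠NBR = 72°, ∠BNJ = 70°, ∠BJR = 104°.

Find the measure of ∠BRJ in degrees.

1. ∠BNR = 70°  [J on ray NR]
2. ∠BRN = 38°  [△BNR]
3. ∠BRJ = 38°  [J on ray RN]

∠BRJ = 38°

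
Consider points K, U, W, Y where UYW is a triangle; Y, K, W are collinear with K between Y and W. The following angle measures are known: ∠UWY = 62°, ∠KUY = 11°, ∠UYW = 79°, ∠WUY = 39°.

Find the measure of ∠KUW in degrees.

∠KUW = 28°

1. ∠KWU = 62°  [K on ray WY]
2. ∠KYU = 79°  [K on ray YW]
3. ∠UKY = 90°  [△UYK]
4. ∠UKW = 90°  [linear pair at K on YW]
5. ∠KUW = 28°  [△UKW]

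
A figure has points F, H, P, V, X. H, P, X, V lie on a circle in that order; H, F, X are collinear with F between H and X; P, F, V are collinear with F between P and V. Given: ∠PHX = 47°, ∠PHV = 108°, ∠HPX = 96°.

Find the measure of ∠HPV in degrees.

1. ∠HXP = 37°  [△HPX]
2. ∠HVP = 37°  [same arc HP]
3. ∠HPV = 35°  [△HPV]

∠HPV = 35°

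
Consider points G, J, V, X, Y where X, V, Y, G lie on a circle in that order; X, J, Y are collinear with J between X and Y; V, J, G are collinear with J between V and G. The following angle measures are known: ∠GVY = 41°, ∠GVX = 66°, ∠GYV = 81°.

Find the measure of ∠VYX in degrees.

∠VYX = 15°

1. ∠GXY = 41°  [same arc YG]
2. ∠VGY = 58°  [△VYG]
3. ∠GYX = 66°  [same arc XG]
4. ∠XGY = 73°  [△XYG]
5. ∠VXY = 58°  [same arc VY]
6. ∠XVY = 107°  [cyclic XVYG, opposite ∠V+∠G]
7. ∠VYX = 15°  [△XVY]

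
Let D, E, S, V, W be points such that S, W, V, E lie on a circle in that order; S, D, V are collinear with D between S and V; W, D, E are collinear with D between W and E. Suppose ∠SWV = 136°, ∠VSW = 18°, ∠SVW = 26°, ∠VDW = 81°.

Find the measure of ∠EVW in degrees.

1. ∠VEW = 18°  [same arc WV]
2. ∠EWV = 73°  [△WDV]
3. ∠EVW = 89°  [△WVE]

∠EVW = 89°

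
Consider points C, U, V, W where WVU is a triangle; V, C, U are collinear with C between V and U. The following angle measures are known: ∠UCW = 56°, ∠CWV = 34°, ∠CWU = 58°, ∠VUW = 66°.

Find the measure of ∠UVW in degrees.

∠UVW = 22°

1. ∠VCW = 124°  [linear pair at C on VU]
2. ∠CVW = 22°  [△WVC]
3. ∠UVW = 22°  [C on ray VU]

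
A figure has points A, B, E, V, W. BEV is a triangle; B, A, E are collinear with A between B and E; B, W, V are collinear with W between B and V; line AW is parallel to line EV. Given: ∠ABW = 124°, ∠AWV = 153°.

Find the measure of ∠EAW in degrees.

1. ∠AWB = 27°  [linear pair at W on BV]
2. ∠BAW = 29°  [△BAW]
3. ∠EAW = 151°  [linear pair at A on BE]

∠EAW = 151°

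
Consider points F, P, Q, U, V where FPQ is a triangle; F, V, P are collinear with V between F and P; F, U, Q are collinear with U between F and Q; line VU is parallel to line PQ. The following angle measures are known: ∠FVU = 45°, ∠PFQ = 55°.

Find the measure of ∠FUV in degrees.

∠FUV = 80°

1. ∠FPQ = 45°  [VU∥PQ, corresponding at V]
2. ∠FQP = 80°  [△FPQ]
3. ∠FUV = 80°  [VU∥PQ, corresponding at U]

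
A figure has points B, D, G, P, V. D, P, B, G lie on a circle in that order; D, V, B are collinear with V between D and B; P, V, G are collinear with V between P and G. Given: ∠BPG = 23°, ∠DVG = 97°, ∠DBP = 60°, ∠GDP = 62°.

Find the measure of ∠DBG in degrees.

1. ∠BDG = 23°  [same arc BG]
2. ∠DGP = 60°  [△DVG]
3. ∠DPG = 58°  [△DPG]
4. ∠DBG = 58°  [same arc DG]

∠DBG = 58°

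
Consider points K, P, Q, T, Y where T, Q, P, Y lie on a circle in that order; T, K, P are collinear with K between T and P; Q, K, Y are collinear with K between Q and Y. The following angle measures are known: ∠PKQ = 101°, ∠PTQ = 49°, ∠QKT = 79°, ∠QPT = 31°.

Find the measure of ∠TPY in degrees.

1. ∠PYQ = 49°  [same arc QP]
2. ∠PKY = 79°  [vertical angles at K]
3. ∠TPY = 52°  [△PKY]

∠TPY = 52°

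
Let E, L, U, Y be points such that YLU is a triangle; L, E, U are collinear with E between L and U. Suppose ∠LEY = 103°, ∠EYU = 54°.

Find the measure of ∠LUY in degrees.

1. ∠UEY = 77°  [linear pair at E on LU]
2. ∠EUY = 49°  [△YEU]
3. ∠LUY = 49°  [E on ray UL]

∠LUY = 49°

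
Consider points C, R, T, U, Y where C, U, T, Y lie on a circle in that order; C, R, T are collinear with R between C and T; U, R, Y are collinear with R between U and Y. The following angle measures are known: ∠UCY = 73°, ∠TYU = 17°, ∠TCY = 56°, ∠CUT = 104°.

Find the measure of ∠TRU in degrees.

1. ∠UTY = 107°  [cyclic CUTY, opposite ∠C+∠T]
2. ∠TCU = 17°  [same arc UT]
3. ∠TUY = 56°  [△UTY]
4. ∠CTU = 59°  [△CUT]
5. ∠TRU = 65°  [△URT]

∠TRU = 65°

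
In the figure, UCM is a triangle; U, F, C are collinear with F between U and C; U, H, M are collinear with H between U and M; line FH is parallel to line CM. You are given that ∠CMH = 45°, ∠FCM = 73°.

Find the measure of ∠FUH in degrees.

∠FUH = 62°

1. ∠CMU = 45°  [H on ray MU]
2. ∠MCU = 73°  [F on ray CU]
3. ∠CUM = 62°  [△UCM]
4. ∠FUH = 62°  [F on UC, H on UM]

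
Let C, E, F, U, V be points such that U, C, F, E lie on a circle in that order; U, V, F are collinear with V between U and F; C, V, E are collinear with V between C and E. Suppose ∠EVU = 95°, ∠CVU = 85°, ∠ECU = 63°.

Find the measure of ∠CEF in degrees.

∠CEF = 32°

1. ∠EVF = 85°  [linear pair at V on UF]
2. ∠EFU = 63°  [same arc UE]
3. ∠CEF = 32°  [△FVE]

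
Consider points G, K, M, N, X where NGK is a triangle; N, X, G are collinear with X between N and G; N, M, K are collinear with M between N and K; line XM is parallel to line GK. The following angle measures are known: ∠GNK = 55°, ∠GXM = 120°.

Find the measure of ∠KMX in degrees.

∠KMX = 115°

1. ∠MNX = 55°  [X on NG, M on NK]
2. ∠MXN = 60°  [linear pair at X on NG]
3. ∠NMX = 65°  [△NXM]
4. ∠KMX = 115°  [linear pair at M on NK]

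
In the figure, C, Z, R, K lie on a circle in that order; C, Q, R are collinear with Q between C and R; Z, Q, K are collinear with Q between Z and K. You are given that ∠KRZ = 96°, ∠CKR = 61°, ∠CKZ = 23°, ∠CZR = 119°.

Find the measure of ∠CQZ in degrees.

∠CQZ = 69°

1. ∠KCZ = 84°  [cyclic CZRK, opposite ∠C+∠R]
2. ∠CRZ = 23°  [same arc CZ]
3. ∠CZK = 73°  [△CZK]
4. ∠RCZ = 38°  [△CZR]
5. ∠CQZ = 69°  [△CQZ]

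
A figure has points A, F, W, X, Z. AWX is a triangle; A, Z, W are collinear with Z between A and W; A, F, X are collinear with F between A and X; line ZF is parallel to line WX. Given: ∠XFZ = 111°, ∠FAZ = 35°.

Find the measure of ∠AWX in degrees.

1. ∠AFZ = 69°  [linear pair at F on AX]
2. ∠AZF = 76°  [△AZF]
3. ∠AWX = 76°  [ZF∥WX, corresponding at Z]

∠AWX = 76°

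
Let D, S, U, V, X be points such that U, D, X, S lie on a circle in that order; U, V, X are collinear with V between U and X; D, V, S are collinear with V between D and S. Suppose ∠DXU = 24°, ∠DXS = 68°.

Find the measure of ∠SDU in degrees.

∠SDU = 44°

1. ∠DSU = 24°  [same arc UD]
2. ∠DUS = 112°  [cyclic UDXS, opposite ∠U+∠X]
3. ∠SDU = 44°  [△UDS]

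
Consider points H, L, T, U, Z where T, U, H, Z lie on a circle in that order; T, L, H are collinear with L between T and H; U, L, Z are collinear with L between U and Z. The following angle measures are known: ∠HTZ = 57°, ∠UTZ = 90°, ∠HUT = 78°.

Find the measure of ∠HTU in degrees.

1. ∠HUZ = 57°  [same arc HZ]
2. ∠UHZ = 90°  [cyclic TUHZ, opposite ∠T+∠H]
3. ∠HZU = 33°  [△UHZ]
4. ∠HTU = 33°  [same arc UH]

∠HTU = 33°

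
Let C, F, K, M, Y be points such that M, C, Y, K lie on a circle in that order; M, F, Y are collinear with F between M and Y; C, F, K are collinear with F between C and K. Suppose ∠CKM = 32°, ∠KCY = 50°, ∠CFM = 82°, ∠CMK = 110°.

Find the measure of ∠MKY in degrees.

∠MKY = 92°

1. ∠KCM = 38°  [△MCK]
2. ∠KMY = 50°  [same arc YK]
3. ∠KYM = 38°  [same arc MK]
4. ∠MKY = 92°  [△MYK]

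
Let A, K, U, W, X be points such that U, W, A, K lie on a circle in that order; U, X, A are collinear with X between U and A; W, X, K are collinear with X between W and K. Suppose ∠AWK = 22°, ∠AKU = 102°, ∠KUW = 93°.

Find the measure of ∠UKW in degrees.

1. ∠AUK = 22°  [same arc AK]
2. ∠KAU = 56°  [△UAK]
3. ∠KWU = 56°  [same arc UK]
4. ∠UKW = 31°  [△UWK]

∠UKW = 31°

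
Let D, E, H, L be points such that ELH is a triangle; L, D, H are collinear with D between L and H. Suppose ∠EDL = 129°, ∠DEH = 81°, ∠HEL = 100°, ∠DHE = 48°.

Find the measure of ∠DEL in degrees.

1. ∠EHL = 48°  [D on ray HL]
2. ∠ELH = 32°  [△ELH]
3. ∠DLE = 32°  [D on ray LH]
4. ∠DEL = 19°  [△ELD]

∠DEL = 19°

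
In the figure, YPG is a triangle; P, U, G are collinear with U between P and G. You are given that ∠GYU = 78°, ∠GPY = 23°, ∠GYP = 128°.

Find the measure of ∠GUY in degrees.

∠GUY = 73°

1. ∠PGY = 29°  [△YPG]
2. ∠UGY = 29°  [U on ray GP]
3. ∠GUY = 73°  [△YUG]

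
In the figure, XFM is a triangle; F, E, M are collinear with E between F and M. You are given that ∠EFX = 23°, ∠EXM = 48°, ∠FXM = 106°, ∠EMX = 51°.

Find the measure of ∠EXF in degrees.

∠EXF = 58°

1. ∠MEX = 81°  [△XEM]
2. ∠FEX = 99°  [linear pair at E on FM]
3. ∠EXF = 58°  [△XFE]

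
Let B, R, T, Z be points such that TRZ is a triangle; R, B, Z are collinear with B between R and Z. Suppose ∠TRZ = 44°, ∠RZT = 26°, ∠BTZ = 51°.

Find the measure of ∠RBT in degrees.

∠RBT = 77°

1. ∠BZT = 26°  [B on ray ZR]
2. ∠TBZ = 103°  [△TBZ]
3. ∠RBT = 77°  [linear pair at B on RZ]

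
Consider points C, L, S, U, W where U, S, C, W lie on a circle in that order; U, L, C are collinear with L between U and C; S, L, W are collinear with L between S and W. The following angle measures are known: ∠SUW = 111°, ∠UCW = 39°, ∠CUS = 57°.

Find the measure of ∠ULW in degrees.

∠ULW = 96°

1. ∠SCW = 69°  [cyclic USCW, opposite ∠U+∠C]
2. ∠USW = 39°  [same arc UW]
3. ∠CWS = 57°  [same arc SC]
4. ∠CSW = 54°  [△SCW]
5. ∠SWU = 30°  [△USW]
6. ∠CUW = 54°  [same arc CW]
7. ∠ULW = 96°  [△ULW]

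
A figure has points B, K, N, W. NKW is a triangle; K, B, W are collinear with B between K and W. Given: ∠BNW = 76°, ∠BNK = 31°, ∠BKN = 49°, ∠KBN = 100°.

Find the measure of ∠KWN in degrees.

∠KWN = 24°

1. ∠NBW = 80°  [linear pair at B on KW]
2. ∠BWN = 24°  [△NBW]
3. ∠KWN = 24°  [B on ray WK]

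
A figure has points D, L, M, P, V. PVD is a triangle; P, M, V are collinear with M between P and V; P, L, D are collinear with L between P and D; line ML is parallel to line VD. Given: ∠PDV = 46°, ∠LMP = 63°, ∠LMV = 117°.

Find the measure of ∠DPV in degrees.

∠DPV = 71°

1. ∠MLP = 46°  [ML∥VD, corresponding at L]
2. ∠LPM = 71°  [△PML]
3. ∠DPV = 71°  [M on PV, L on PD]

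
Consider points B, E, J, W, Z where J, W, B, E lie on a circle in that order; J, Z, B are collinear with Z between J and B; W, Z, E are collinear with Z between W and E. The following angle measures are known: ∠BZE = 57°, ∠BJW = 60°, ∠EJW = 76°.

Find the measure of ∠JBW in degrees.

∠JBW = 41°

1. ∠JZW = 57°  [vertical angles at Z]
2. ∠EWJ = 63°  [△JZW]
3. ∠JEW = 41°  [△JWE]
4. ∠JBW = 41°  [same arc JW]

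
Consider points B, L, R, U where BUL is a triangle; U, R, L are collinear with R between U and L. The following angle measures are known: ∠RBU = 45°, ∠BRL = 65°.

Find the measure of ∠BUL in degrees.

∠BUL = 20°

1. ∠BRU = 115°  [linear pair at R on UL]
2. ∠BUR = 20°  [△BUR]
3. ∠BUL = 20°  [R on ray UL]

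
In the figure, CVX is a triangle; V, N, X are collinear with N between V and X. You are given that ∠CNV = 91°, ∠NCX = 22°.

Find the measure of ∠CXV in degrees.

1. ∠CNX = 89°  [linear pair at N on VX]
2. ∠CXN = 69°  [△CNX]
3. ∠CXV = 69°  [N on ray XV]

∠CXV = 69°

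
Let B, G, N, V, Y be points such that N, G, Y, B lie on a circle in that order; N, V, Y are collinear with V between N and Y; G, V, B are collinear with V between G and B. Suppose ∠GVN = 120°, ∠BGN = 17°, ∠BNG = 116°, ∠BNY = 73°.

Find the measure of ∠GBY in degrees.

∠GBY = 43°

1. ∠BVY = 120°  [vertical angles at V]
2. ∠BYN = 17°  [same arc NB]
3. ∠GBY = 43°  [△YVB]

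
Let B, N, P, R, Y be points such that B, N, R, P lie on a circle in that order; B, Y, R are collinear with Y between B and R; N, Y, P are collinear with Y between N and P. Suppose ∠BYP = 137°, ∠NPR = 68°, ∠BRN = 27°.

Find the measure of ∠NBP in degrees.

∠NBP = 84°

1. ∠NYR = 137°  [vertical angles at Y]
2. ∠NBR = 68°  [same arc NR]
3. ∠BPN = 27°  [same arc BN]
4. ∠BYN = 43°  [linear pair at Y on BR]
5. ∠BNP = 69°  [△BYN]
6. ∠NBP = 84°  [△BNP]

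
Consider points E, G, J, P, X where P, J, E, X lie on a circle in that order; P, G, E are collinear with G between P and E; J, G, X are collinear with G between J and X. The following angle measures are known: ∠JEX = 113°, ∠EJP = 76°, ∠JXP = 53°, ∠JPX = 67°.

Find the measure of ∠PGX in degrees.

1. ∠EXP = 104°  [cyclic PJEX, opposite ∠J+∠X]
2. ∠PJX = 60°  [△PJX]
3. ∠PEX = 60°  [same arc PX]
4. ∠EPX = 16°  [△PEX]
5. ∠PGX = 111°  [△PGX]

∠PGX = 111°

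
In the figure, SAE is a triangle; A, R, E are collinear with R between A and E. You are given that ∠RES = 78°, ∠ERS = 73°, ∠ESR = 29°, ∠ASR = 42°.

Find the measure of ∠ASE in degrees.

∠ASE = 71°

1. ∠AES = 78°  [R on ray EA]
2. ∠ARS = 107°  [linear pair at R on AE]
3. ∠RAS = 31°  [△SAR]
4. ∠EAS = 31°  [R on ray AE]
5. ∠ASE = 71°  [△SAE]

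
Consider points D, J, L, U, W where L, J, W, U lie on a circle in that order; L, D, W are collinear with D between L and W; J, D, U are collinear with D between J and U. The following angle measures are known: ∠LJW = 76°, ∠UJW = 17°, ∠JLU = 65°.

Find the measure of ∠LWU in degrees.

∠LWU = 59°

1. ∠LUW = 104°  [cyclic LJWU, opposite ∠J+∠U]
2. ∠ULW = 17°  [same arc WU]
3. ∠LWU = 59°  [△LWU]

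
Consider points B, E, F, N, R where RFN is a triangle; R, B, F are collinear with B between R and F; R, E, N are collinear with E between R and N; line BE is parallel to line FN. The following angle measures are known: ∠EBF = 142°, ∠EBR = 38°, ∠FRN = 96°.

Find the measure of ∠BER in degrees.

∠BER = 46°

1. ∠NFR = 38°  [BE∥FN, corresponding at B]
2. ∠FNR = 46°  [△RFN]
3. ∠BER = 46°  [BE∥FN, corresponding at E]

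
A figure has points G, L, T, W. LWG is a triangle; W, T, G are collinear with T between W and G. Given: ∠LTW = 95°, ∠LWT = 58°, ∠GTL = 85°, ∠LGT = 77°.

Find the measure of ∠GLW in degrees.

∠GLW = 45°

1. ∠GWL = 58°  [T on ray WG]
2. ∠LGW = 77°  [T on ray GW]
3. ∠GLW = 45°  [△LWG]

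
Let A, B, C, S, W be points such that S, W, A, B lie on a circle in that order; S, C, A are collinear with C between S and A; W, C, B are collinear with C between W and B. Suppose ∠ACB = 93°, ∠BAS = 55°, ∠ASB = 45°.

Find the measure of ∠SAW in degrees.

∠SAW = 48°

1. ∠SCW = 93°  [vertical angles at C]
2. ∠AWB = 45°  [same arc AB]
3. ∠ACW = 87°  [linear pair at C on SA]
4. ∠SAW = 48°  [△WCA]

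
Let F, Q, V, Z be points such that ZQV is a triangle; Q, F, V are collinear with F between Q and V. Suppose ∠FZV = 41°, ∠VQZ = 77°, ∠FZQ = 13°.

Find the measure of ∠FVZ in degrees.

1. ∠FQZ = 77°  [F on ray QV]
2. ∠QFZ = 90°  [△ZQF]
3. ∠VFZ = 90°  [linear pair at F on QV]
4. ∠FVZ = 49°  [△ZFV]

∠FVZ = 49°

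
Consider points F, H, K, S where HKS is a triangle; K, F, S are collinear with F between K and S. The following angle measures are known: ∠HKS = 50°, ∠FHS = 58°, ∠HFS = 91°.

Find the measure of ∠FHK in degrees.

1. ∠FKH = 50°  [F on ray KS]
2. ∠HFK = 89°  [linear pair at F on KS]
3. ∠FHK = 41°  [△HKF]

∠FHK = 41°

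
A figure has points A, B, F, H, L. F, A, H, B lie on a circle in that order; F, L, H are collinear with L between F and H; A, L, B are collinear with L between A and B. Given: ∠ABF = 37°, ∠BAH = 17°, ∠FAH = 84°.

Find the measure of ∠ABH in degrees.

1. ∠AHF = 37°  [same arc FA]
2. ∠AFH = 59°  [△FAH]
3. ∠ABH = 59°  [same arc AH]

∠ABH = 59°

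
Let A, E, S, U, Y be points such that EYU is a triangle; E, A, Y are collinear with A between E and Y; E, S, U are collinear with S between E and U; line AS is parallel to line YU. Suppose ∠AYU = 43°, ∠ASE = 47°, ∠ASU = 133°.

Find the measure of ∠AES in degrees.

∠AES = 90°

1. ∠EYU = 43°  [A on ray YE]
2. ∠EUY = 47°  [AS∥YU, corresponding at S]
3. ∠UEY = 90°  [△EYU]
4. ∠AES = 90°  [A on EY, S on EU]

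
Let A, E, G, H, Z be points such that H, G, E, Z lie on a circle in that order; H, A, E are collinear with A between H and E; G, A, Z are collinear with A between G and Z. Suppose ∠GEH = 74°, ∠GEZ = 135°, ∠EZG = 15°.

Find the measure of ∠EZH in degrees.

1. ∠GZH = 74°  [same arc HG]
2. ∠GHZ = 45°  [cyclic HGEZ, opposite ∠H+∠E]
3. ∠EGZ = 30°  [△GEZ]
4. ∠HGZ = 61°  [△HGZ]
5. ∠EHZ = 30°  [same arc EZ]
6. ∠HEZ = 61°  [same arc HZ]
7. ∠EZH = 89°  [△HEZ]

∠EZH = 89°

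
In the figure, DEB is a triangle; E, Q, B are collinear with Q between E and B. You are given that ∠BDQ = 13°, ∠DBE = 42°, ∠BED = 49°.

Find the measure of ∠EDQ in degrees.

∠EDQ = 76°

1. ∠DBQ = 42°  [Q on ray BE]
2. ∠DEQ = 49°  [Q on ray EB]
3. ∠BQD = 125°  [△DQB]
4. ∠DQE = 55°  [linear pair at Q on EB]
5. ∠EDQ = 76°  [△DEQ]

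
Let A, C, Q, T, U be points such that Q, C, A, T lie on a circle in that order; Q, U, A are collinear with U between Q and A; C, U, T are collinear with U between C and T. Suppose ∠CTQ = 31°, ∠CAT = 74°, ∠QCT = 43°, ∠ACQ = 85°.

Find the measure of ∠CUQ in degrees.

∠CUQ = 73°

1. ∠CAQ = 31°  [same arc QC]
2. ∠AQC = 64°  [△QCA]
3. ∠CUQ = 73°  [△QUC]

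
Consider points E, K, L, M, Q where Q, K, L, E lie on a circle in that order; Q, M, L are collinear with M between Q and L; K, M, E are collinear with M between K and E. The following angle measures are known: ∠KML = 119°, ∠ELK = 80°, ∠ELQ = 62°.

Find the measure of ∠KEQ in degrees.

1. ∠EQK = 100°  [cyclic QKLE, opposite ∠Q+∠L]
2. ∠EKQ = 62°  [same arc QE]
3. ∠KEQ = 18°  [△QKE]

∠KEQ = 18°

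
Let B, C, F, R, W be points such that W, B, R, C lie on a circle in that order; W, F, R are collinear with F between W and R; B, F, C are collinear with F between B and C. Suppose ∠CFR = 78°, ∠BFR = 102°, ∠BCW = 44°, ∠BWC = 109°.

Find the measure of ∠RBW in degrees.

1. ∠BFW = 78°  [vertical angles at F]
2. ∠BRW = 44°  [same arc WB]
3. ∠CBW = 27°  [△WBC]
4. ∠BWR = 75°  [△WFB]
5. ∠RBW = 61°  [△WBR]

∠RBW = 61°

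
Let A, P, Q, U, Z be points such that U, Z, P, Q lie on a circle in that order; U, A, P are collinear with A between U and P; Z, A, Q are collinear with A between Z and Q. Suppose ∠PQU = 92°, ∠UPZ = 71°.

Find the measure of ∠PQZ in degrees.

∠PQZ = 21°

1. ∠PZU = 88°  [cyclic UZPQ, opposite ∠Z+∠Q]
2. ∠PUZ = 21°  [△UZP]
3. ∠PQZ = 21°  [same arc ZP]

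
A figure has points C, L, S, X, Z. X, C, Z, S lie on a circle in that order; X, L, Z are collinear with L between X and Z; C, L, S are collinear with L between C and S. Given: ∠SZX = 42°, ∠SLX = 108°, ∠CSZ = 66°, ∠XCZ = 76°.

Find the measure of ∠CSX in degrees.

∠CSX = 38°

1. ∠CXZ = 66°  [same arc CZ]
2. ∠CZX = 38°  [△XCZ]
3. ∠CSX = 38°  [same arc XC]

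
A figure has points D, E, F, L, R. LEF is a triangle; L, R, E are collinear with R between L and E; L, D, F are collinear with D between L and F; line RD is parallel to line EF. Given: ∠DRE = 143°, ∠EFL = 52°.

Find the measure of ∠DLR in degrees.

1. ∠DRL = 37°  [linear pair at R on LE]
2. ∠LDR = 52°  [RD∥EF, corresponding at D]
3. ∠DLR = 91°  [△LRD]

∠DLR = 91°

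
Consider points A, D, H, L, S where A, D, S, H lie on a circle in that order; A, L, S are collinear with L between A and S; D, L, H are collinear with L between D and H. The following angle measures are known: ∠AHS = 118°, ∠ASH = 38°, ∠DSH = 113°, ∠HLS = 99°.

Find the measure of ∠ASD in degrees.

1. ∠HAS = 24°  [△ASH]
2. ∠ALH = 81°  [linear pair at L on AS]
3. ∠AHD = 75°  [△ALH]
4. ∠ASD = 75°  [same arc AD]

∠ASD = 75°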